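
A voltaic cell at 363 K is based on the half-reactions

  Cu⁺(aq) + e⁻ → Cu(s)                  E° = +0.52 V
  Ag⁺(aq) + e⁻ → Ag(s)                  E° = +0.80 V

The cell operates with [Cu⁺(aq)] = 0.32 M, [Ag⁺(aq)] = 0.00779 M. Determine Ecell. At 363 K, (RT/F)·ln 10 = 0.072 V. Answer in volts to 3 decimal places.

Ag⁺/Ag is reduced (cathode, E° = +0.80 V) and Cu⁺/Cu is oxidized (anode).
E°cell = +0.80 − (+0.52) = +0.28 V, with n = 1 electron transferred.
For the overall reaction Ag⁺(aq) + Cu(s) → Ag(s) + Cu⁺(aq), Q = [Cu⁺(aq)] / [Ag⁺(aq)] = 41.1, giving log Q = 1.614.
E = E° − (0.072/n)·log Q = +0.28 − (0.072/1)(1.614) = +0.164 V.

+0.164 V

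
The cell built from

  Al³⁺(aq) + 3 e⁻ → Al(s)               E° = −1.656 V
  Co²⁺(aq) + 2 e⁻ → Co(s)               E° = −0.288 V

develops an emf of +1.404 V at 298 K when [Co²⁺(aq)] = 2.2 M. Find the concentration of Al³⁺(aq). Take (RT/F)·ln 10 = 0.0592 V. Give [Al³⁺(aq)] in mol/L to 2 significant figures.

0.049 M

With Co²⁺/Co at the cathode and Al³⁺/Al at the anode, E°cell = −0.288 − (−1.656) = +1.368 V (n = 6).
Rearranging E = E° − (0.0592/n)·log Q gives log Q = 6(+1.368 − (+1.404))/0.0592 = −3.649.
Balancing electrons gives 3 Co²⁺(aq) + 2 Al(s) → 3 Co(s) + 2 Al³⁺(aq); thus Q = [Al³⁺(aq)]^2 / [Co²⁺(aq)]^3.
Isolating [Al³⁺(aq)] in Q = 10^{−3.649} yields log [Al³⁺(aq)] = −1.311, i.e. 0.049 M.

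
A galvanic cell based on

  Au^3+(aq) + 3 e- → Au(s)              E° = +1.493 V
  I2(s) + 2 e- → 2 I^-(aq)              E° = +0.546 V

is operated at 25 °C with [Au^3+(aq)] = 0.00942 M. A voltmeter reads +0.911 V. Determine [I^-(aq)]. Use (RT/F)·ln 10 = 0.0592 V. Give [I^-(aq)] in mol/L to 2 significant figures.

1.2 M

With Au³⁺/Au at the cathode and I₂/I⁻ at the anode, E°cell = +1.493 − (+0.546) = +0.947 V (n = 6).
From the Nernst equation, log Q = n(E° − E)/0.0592 = 6·(+0.947 − (+0.911))/0.0592 = 3.649.
Balancing electrons gives 2 Au^3+(aq) + 6 I^-(aq) → 2 Au(s) + 3 I2(s); thus Q = 1 / ([Au^3+(aq)]^2·[I^-(aq)]^6).
Substituting the known concentrations and solving, log [I^-(aq)] = 0.067 and [I^-(aq)] = 1.2 M.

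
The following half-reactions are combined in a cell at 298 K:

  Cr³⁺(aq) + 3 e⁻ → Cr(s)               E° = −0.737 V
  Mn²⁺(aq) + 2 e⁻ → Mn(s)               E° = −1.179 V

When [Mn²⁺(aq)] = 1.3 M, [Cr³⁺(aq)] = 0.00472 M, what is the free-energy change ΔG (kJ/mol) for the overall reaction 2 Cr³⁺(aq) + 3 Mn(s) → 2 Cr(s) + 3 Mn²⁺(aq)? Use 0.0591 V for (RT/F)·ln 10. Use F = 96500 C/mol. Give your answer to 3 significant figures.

−227 kJ/mol

The standard cell potential is −0.737 − (−1.179) = +0.442 V, with n = 6 electrons in the balanced equation.
The reaction quotient is [Mn²⁺(aq)]^3 / [Cr³⁺(aq)]^2 = 9.86×10^4; by Nernst, E = +0.442 − (0.0591/6)(4.994) = +0.3928 V.
Then ΔG = −nFE = −6 × 96500 × +0.3928 J/mol = −227 kJ/mol.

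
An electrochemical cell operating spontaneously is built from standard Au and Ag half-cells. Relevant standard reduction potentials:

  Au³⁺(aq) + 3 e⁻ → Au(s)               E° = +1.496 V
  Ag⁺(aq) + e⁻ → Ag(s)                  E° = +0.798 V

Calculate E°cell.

+0.698 V

The Au³⁺/Au couple has the higher E°, so Au ion is reduced (cathode) and Ag is oxidized (anode).
E°cell = E°(cathode) − E°(anode) = +1.496 − (+0.798) = +0.698 V.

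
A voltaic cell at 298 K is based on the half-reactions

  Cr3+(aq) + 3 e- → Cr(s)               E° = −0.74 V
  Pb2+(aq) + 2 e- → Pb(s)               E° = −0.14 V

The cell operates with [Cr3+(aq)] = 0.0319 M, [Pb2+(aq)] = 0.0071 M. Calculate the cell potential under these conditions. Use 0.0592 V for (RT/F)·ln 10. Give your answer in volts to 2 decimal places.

+0.57 V

Pb²⁺/Pb is reduced (cathode, E° = −0.14 V) and Cr³⁺/Cr is oxidized (anode).
E°cell = −0.14 − (−0.74) = +0.60 V, with n = 6 electrons transferred.
Balancing gives 3 Pb2+(aq) + 2 Cr(s) → 3 Pb(s) + 2 Cr3+(aq); hence Q = [Cr3+(aq)]^2 / [Pb2+(aq)]^3 = 2.84×10^3 (log Q = 3.454).
Applying E = E° − (RT ln10/nF)·log Q gives +0.60 − (0.0592/6)(3.454) = +0.57 V.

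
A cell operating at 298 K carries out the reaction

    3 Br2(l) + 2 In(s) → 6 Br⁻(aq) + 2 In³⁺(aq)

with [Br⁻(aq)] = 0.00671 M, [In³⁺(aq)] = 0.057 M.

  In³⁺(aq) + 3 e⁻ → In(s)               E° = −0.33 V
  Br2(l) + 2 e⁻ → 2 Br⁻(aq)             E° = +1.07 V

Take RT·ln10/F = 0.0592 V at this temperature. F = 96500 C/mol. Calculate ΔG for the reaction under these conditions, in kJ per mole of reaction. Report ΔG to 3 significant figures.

−899 kJ/mol

With Br₂/Br⁻ reduced at the cathode, E°cell = +1.07 − (−0.33) = +1.40 V and n = 6.
Q = [Br⁻(aq)]^6·[In³⁺(aq)]^2 = 2.97×10^−16, so log Q = −15.528 and E = +1.40 − (0.0592/6)(−15.528) = +1.5532 V.
Then ΔG = −nFE = −6 × 96500 × +1.5532 J/mol = −899 kJ/mol.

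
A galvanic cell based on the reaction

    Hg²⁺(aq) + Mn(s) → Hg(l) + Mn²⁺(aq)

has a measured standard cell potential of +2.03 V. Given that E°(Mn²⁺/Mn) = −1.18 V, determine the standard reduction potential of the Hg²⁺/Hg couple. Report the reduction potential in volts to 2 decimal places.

+0.85 V

In the reaction as written the Hg²⁺/Hg couple is reduced (cathode) and Mn²⁺/Mn is oxidized (anode), so E°cell = E°(Hg²⁺/Hg) − E°(Mn²⁺/Mn).
E°(Hg²⁺/Hg) = E°cell + E°(anode) = +2.03 + (−1.18) = +0.85 V.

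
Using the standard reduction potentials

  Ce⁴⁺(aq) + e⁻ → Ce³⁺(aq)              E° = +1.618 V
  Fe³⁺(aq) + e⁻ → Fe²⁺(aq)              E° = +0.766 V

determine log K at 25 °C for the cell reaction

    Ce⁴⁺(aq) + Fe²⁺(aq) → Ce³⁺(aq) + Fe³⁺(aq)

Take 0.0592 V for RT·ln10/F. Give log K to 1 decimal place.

The Ce⁴⁺/Ce³⁺ couple is reduced (cathode); E°cell = +1.618 − (+0.766) = +0.852 V with n = 1.
At equilibrium E = 0, so log K = nE°cell / 0.0592 = (1)(+0.852) / 0.0592 = 14.4.

log K = 14.4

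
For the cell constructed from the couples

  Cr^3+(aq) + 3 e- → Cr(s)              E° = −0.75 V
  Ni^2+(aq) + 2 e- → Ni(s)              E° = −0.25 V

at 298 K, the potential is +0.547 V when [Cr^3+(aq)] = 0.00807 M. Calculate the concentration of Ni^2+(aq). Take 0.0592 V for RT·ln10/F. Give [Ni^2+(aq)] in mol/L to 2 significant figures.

Ni²⁺/Ni is the cathode (higher E°); E°cell = −0.25 − (−0.75) = +0.50 V with n = 6.
Since E = E° − (0.0592/n)·log Q, log Q = n(E° − E)/0.0592 = −4.764.
For 3 Ni^2+(aq) + 2 Cr(s) → 3 Ni(s) + 2 Cr^3+(aq), the reaction quotient is Q = [Cr^3+(aq)]^2 / [Ni^2+(aq)]^3.
Substituting the known concentrations and solving, log [Ni^2+(aq)] = 0.193 and [Ni^2+(aq)] = 1.6 M.

1.6 M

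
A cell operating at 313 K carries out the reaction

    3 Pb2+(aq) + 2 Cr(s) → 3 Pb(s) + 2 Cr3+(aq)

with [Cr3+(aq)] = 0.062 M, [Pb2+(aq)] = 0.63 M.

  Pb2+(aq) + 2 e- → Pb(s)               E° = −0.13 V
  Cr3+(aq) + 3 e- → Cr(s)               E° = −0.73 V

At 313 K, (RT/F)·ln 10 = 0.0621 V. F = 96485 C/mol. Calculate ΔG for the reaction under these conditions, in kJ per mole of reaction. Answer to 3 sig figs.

The standard cell potential is −0.13 − (−0.73) = +0.60 V, with n = 6 electrons in the balanced equation.
Q = [Cr3+(aq)]^2 / [Pb2+(aq)]^3 = 0.0154, so log Q = −1.813 and E = +0.60 − (0.0621/6)(−1.813) = +0.6188 V.
ΔG = −nFE = −(6)(96485)(+0.6188) J/mol = −358 kJ/mol.

−358 kJ/mol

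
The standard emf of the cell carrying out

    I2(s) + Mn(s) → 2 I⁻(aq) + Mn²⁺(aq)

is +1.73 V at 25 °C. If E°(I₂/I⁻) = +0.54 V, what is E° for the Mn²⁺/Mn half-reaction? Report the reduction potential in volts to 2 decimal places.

−1.19 V

In the reaction as written the I₂/I⁻ couple is reduced (cathode) and Mn²⁺/Mn is oxidized (anode), so E°cell = E°(I₂/I⁻) − E°(Mn²⁺/Mn).
E°(Mn²⁺/Mn) = E°(cathode) − E°cell = +0.54 − (+1.73) = −1.19 V.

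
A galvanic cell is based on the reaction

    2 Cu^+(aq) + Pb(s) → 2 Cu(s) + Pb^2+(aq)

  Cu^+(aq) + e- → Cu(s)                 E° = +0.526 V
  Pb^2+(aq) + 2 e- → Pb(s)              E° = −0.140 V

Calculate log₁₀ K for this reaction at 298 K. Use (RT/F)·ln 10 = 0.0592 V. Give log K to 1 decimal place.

The Cu⁺/Cu couple is reduced (cathode); E°cell = +0.526 − (−0.140) = +0.666 V with n = 2.
At equilibrium E = 0, so log K = nE°cell / 0.0592 = (2)(+0.666) / 0.0592 = 22.5.

log K = 22.5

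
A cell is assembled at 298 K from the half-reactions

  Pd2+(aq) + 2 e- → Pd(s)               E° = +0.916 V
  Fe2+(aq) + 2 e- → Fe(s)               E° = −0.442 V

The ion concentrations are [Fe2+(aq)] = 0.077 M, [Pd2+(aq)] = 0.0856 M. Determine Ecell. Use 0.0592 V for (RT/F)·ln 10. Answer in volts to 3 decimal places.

Since E°(Pd²⁺/Pd) > E°(Fe²⁺/Fe), Pd²⁺/Pd serves as the cathode.
E°cell = E°cat − E°an = +0.916 − (−0.442) = +1.358 V; n = 2.
For the overall reaction Pd2+(aq) + Fe(s) → Pd(s) + Fe2+(aq), Q = [Fe2+(aq)] / [Pd2+(aq)] = 0.9, giving log Q = −0.046.
Applying E = E° − (RT ln10/nF)·log Q gives +1.358 − (0.0592/2)(−0.046) = +1.359 V.

+1.359 V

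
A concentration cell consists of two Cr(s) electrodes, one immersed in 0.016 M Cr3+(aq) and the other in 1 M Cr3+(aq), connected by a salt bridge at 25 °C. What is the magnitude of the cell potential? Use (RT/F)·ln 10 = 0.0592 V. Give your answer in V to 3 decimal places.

0.035 V

For a concentration cell E°cell = 0, since both electrodes use the same couple.
The compartment with the higher Cr3+(aq) concentration (1 M) acts as the cathode; ions are reduced there and produced at the dilute (0.016 M) anode.
With n = 3, Ecell = −(0.0592/3)·log([dilute]/[conc]) = −(0.0592/3)·log(0.016/1) = +0.035 V.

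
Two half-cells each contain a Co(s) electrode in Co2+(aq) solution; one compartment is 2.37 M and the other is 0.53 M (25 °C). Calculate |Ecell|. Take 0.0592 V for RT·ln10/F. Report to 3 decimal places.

For a concentration cell E°cell = 0, since both electrodes use the same couple.
The compartment with the higher Co2+(aq) concentration (2.37 M) acts as the cathode; ions are reduced there and produced at the dilute (0.53 M) anode.
With n = 2, Ecell = −(0.0592/2)·log([dilute]/[conc]) = −(0.0592/2)·log(0.53/2.37) = +0.019 V.

0.019 V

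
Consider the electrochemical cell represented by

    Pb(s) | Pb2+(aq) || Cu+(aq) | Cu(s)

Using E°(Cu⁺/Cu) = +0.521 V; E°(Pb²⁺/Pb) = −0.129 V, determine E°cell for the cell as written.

+0.650 V

By convention the left-hand electrode in cell notation is the anode (oxidation) and the right-hand electrode is the cathode (reduction).
E°cell = E°(right) − E°(left) = +0.521 − (−0.129) = +0.650 V.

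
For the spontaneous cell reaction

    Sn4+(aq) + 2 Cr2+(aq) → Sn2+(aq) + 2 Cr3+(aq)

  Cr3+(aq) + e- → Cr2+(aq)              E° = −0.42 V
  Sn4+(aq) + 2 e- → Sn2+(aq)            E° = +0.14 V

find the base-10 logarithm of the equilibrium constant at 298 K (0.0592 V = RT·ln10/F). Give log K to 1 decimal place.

log K = 18.9

The Sn⁴⁺/Sn²⁺ couple is reduced (cathode); E°cell = +0.14 − (−0.42) = +0.56 V with n = 2.
At equilibrium E = 0, so log K = nE°cell / 0.0592 = (2)(+0.56) / 0.0592 = 18.9.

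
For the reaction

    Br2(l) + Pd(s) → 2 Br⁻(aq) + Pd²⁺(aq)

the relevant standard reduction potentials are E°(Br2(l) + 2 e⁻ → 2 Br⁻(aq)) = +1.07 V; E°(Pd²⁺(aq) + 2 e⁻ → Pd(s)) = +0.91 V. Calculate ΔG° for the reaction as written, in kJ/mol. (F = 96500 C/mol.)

−30.9 kJ/mol

In the reaction as written Br2(l) is reduced, so the Br₂/Br⁻ couple is the cathode and Pd²⁺/Pd is the anode.
E°cell = +1.07 − (+0.91) = +0.16 V; balancing electrons gives n = 2.
ΔG° = −nFE°cell = −(2)(96500)(+0.16) J/mol = −30.9 kJ/mol.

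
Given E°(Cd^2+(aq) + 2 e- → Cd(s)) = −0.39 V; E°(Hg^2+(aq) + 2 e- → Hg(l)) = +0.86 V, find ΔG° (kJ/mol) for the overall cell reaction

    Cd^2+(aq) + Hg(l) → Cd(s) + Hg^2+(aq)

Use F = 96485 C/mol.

In the reaction as written Cd^2+(aq) is reduced, so the Cd²⁺/Cd couple is the cathode and Hg²⁺/Hg is the anode.
E°cell = −0.39 − (+0.86) = −1.25 V; balancing electrons gives n = 2.
ΔG° = −nFE°cell = −(2)(96485)(−1.25) J/mol = +241 kJ/mol.

+241 kJ/mol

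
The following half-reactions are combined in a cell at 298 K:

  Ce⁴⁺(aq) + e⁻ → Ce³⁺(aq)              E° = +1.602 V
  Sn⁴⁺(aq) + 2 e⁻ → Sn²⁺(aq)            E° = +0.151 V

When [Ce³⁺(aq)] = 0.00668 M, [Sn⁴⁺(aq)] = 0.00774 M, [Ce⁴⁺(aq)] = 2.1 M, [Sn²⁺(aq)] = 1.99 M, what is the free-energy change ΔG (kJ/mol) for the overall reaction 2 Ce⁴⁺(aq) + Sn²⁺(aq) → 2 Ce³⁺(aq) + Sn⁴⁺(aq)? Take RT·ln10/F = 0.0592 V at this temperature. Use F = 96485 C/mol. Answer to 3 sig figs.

−322 kJ/mol

With Ce⁴⁺/Ce³⁺ reduced at the cathode, E°cell = +1.602 − (+0.151) = +1.451 V and n = 2.
Q = ([Ce³⁺(aq)]^2·[Sn⁴⁺(aq)]) / ([Ce⁴⁺(aq)]^2·[Sn²⁺(aq)]) = 3.94×10^−8, so log Q = −7.405 and E = +1.451 − (0.0592/2)(−7.405) = +1.6702 V.
Then ΔG = −nFE = −2 × 96485 × +1.6702 J/mol = −322 kJ/mol.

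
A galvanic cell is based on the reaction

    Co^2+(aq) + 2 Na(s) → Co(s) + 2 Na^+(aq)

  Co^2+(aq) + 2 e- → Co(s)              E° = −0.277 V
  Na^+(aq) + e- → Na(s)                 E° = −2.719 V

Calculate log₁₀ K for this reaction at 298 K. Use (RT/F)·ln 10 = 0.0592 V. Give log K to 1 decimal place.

The Co²⁺/Co couple is reduced (cathode); E°cell = −0.277 − (−2.719) = +2.442 V with n = 2.
At equilibrium E = 0, so log K = nE°cell / 0.0592 = (2)(+2.442) / 0.0592 = 82.5.

log K = 82.5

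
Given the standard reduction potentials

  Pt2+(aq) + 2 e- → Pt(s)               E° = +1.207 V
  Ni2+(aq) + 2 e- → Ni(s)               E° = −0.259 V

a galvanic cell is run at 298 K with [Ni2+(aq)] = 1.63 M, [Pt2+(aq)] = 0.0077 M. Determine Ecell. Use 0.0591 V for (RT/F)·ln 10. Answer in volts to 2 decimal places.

The Pt²⁺/Pt couple has the more positive E°, so it is the cathode; Ni²⁺/Ni is the anode.
E°cell = E°cat − E°an = +1.207 − (−0.259) = +1.466 V; n = 2.
For the overall reaction Pt2+(aq) + Ni(s) → Pt(s) + Ni2+(aq), Q = [Ni2+(aq)] / [Pt2+(aq)] = 212, giving log Q = 2.326.
Applying E = E° − (RT ln10/nF)·log Q gives +1.466 − (0.0591/2)(2.326) = +1.40 V.

+1.40 V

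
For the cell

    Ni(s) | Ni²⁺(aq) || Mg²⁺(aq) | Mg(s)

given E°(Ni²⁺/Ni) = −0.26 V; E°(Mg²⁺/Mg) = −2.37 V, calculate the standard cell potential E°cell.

−2.11 V

By convention the left-hand electrode in cell notation is the anode (oxidation) and the right-hand electrode is the cathode (reduction).
E°cell = E°(right) − E°(left) = −2.37 − (−0.26) = −2.11 V.
The negative sign shows that, as written, the cell would require an external voltage to drive the reaction.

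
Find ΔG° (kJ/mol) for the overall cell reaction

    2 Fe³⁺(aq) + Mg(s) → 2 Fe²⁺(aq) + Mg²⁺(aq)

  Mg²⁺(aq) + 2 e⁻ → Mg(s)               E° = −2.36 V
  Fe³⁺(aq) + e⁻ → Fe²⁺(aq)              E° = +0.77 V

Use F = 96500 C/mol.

In the reaction as written Fe³⁺(aq) is reduced, so the Fe³⁺/Fe²⁺ couple is the cathode and Mg²⁺/Mg is the anode.
E°cell = +0.77 − (−2.36) = +3.13 V; balancing electrons gives n = 2.
ΔG° = −nFE°cell = −(2)(96500)(+3.13) J/mol = −604 kJ/mol.

−604 kJ/mol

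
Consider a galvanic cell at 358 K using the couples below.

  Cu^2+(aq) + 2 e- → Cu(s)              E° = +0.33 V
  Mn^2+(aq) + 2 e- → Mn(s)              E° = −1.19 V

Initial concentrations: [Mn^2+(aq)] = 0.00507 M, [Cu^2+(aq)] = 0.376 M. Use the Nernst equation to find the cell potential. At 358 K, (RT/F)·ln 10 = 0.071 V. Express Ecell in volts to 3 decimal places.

+1.586 V

Cu²⁺/Cu is reduced (cathode, E° = +0.33 V) and Mn²⁺/Mn is oxidized (anode).
E°cell = +0.33 − (−1.19) = +1.52 V, with n = 2 electrons transferred.
For the overall reaction Cu^2+(aq) + Mn(s) → Cu(s) + Mn^2+(aq), Q = [Mn^2+(aq)] / [Cu^2+(aq)] = 0.0135, giving log Q = −1.870.
By the Nernst equation, E = +1.52 − (0.071/2)·(−1.870) = +1.586 V.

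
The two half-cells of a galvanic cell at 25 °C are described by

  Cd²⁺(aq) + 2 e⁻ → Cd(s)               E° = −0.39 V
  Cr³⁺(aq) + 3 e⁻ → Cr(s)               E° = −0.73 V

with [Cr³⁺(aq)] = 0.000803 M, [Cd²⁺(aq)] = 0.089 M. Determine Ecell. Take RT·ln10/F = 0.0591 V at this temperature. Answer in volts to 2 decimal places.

Cd²⁺/Cd is reduced (cathode, E° = −0.39 V) and Cr³⁺/Cr is oxidized (anode).
E°cell = −0.39 − (−0.73) = +0.34 V, with n = 6 electrons transferred.
The balanced reaction is 3 Cd²⁺(aq) + 2 Cr(s) → 3 Cd(s) + 2 Cr³⁺(aq), so Q = [Cr³⁺(aq)]^2 / [Cd²⁺(aq)]^3 = 0.000915 and log Q = −3.039.
Applying E = E° − (RT ln10/nF)·log Q gives +0.34 − (0.0591/6)(−3.039) = +0.37 V.

+0.37 V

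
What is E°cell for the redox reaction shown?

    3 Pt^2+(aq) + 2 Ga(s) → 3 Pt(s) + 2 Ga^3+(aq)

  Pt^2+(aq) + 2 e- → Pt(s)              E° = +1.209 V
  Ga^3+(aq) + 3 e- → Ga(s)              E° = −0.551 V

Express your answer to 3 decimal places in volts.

In the reaction as written, Pt^2+(aq) is reduced (cathode) and Ga^3+(aq) is produced by oxidation at the anode.
E°cell = E°(cathode) − E°(anode) = +1.209 − (−0.551) = +1.760 V.

+1.760 V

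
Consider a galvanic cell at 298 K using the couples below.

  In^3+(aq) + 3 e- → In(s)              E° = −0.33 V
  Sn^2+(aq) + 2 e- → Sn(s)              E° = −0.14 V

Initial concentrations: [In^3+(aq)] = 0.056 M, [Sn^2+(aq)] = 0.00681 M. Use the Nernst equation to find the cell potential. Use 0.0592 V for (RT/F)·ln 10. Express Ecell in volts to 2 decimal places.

The Sn²⁺/Sn couple has the more positive E°, so it is the cathode; In³⁺/In is the anode.
E°cell = −0.14 − (−0.33) = +0.19 V, with n = 6 electrons transferred.
Balancing gives 3 Sn^2+(aq) + 2 In(s) → 3 Sn(s) + 2 In^3+(aq); hence Q = [In^3+(aq)]^2 / [Sn^2+(aq)]^3 = 9.93×10^3 (log Q = 3.997).
E = E° − (0.0592/n)·log Q = +0.19 − (0.0592/6)(3.997) = +0.15 V.

+0.15 V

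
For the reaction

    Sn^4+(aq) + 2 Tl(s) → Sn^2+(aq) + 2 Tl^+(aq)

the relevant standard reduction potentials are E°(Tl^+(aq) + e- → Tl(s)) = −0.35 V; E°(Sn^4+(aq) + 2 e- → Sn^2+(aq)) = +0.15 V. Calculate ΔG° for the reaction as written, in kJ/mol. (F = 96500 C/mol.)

−96.5 kJ/mol

In the reaction as written Sn^4+(aq) is reduced, so the Sn⁴⁺/Sn²⁺ couple is the cathode and Tl⁺/Tl is the anode.
E°cell = +0.15 − (−0.35) = +0.50 V; balancing electrons gives n = 2.
ΔG° = −nFE°cell = −(2)(96500)(+0.50) J/mol = −96.5 kJ/mol.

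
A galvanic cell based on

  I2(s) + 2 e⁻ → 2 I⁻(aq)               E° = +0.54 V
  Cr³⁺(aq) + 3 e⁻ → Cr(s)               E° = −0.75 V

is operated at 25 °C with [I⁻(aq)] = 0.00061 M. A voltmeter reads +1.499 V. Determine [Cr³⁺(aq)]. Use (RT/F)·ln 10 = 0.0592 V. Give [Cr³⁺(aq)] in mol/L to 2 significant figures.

I₂/I⁻ is the cathode (higher E°); E°cell = +0.54 − (−0.75) = +1.29 V with n = 6.
From the Nernst equation, log Q = n(E° − E)/0.0592 = 6·(+1.29 − (+1.499))/0.0592 = −21.182.
For 3 I2(s) + 2 Cr(s) → 6 I⁻(aq) + 2 Cr³⁺(aq), the reaction quotient is Q = [I⁻(aq)]^6·[Cr³⁺(aq)]^2.
Isolating [Cr³⁺(aq)] in Q = 10^{−21.182} yields log [Cr³⁺(aq)] = −0.947, i.e. 0.11 M.

0.11 M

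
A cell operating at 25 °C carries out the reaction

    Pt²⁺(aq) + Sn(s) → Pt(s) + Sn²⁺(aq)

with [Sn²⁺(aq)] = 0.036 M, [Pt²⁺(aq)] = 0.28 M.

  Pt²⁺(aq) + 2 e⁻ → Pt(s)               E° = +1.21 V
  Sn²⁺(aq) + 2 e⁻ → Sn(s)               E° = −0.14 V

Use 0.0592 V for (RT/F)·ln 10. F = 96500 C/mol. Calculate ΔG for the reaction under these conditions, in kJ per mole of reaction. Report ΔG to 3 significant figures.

E°cell = +1.21 − (−0.14) = +1.35 V; the balanced reaction transfers n = 2 electrons.
Q = [Sn²⁺(aq)] / [Pt²⁺(aq)] = 0.129, so log Q = −0.891 and E = +1.35 − (0.0592/2)(−0.891) = +1.3764 V.
Finally ΔG = −nFE = −(2)(96500 C/mol)(+1.3764 V) = −266 kJ/mol.

−266 kJ/mol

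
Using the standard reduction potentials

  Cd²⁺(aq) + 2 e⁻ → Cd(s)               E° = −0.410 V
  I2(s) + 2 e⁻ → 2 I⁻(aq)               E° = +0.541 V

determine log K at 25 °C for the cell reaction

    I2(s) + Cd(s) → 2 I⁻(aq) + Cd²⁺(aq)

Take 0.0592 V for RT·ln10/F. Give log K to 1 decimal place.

log K = 32.1

The I₂/I⁻ couple is reduced (cathode); E°cell = +0.541 − (−0.410) = +0.951 V with n = 2.
At equilibrium E = 0, so log K = nE°cell / 0.0592 = (2)(+0.951) / 0.0592 = 32.1.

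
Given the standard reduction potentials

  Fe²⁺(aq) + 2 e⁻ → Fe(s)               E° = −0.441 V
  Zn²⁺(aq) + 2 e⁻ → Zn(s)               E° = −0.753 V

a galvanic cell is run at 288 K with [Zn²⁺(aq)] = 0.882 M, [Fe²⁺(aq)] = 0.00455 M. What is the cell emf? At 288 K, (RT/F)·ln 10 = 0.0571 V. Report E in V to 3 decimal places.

+0.247 V

Since E°(Fe²⁺/Fe) > E°(Zn²⁺/Zn), Fe²⁺/Fe serves as the cathode.
E°cell = E°cat − E°an = −0.441 − (−0.753) = +0.312 V; n = 2.
The balanced reaction is Fe²⁺(aq) + Zn(s) → Fe(s) + Zn²⁺(aq), so Q = [Zn²⁺(aq)] / [Fe²⁺(aq)] = 194 and log Q = 2.287.
By the Nernst equation, E = +0.312 − (0.0571/2)·(2.287) = +0.247 V.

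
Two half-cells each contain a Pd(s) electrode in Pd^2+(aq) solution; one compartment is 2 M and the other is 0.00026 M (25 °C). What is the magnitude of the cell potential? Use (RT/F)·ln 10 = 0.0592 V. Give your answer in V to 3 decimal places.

For a concentration cell E°cell = 0, since both electrodes use the same couple.
The compartment with the higher Pd^2+(aq) concentration (2 M) acts as the cathode; ions are reduced there and produced at the dilute (0.00026 M) anode.
With n = 2, Ecell = −(0.0592/2)·log([dilute]/[conc]) = −(0.0592/2)·log(0.00026/2) = +0.115 V.

0.115 V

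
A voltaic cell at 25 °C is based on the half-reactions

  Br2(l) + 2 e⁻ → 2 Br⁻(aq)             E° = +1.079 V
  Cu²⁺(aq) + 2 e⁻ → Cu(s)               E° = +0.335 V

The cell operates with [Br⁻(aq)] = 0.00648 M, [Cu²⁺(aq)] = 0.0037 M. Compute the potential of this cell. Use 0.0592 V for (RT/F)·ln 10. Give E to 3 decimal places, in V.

+0.946 V

The Br₂/Br⁻ couple has the more positive E°, so it is the cathode; Cu²⁺/Cu is the anode.
E°cell = +1.079 − (+0.335) = +0.744 V, with n = 2 electrons transferred.
Balancing gives Br2(l) + Cu(s) → 2 Br⁻(aq) + Cu²⁺(aq); hence Q = [Br⁻(aq)]^2·[Cu²⁺(aq)] = 1.55×10^−7 (log Q = −6.809).
Applying E = E° − (RT ln10/nF)·log Q gives +0.744 − (0.0592/2)(−6.809) = +0.946 V.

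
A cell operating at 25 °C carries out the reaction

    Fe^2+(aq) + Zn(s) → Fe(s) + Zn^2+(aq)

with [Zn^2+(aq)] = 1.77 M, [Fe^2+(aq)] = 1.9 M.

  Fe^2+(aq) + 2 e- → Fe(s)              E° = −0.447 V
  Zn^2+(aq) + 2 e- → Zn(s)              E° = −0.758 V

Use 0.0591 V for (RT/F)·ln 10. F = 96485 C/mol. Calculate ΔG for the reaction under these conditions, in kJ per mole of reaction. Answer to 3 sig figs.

The standard cell potential is −0.447 − (−0.758) = +0.311 V, with n = 2 electrons in the balanced equation.
The reaction quotient is [Zn^2+(aq)] / [Fe^2+(aq)] = 0.932; by Nernst, E = +0.311 − (0.0591/2)(−0.031) = +0.3119 V.
ΔG = −nFE = −(2)(96485)(+0.3119) J/mol = −60.2 kJ/mol.

−60.2 kJ/mol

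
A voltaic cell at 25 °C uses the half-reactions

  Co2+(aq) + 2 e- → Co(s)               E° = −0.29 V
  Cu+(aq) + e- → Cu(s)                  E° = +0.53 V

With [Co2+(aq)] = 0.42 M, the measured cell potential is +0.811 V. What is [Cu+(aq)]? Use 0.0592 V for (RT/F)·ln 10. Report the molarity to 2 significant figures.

Cu⁺/Cu is the cathode (higher E°); E°cell = +0.53 − (−0.29) = +0.82 V with n = 2.
From the Nernst equation, log Q = n(E° − E)/0.0592 = 2·(+0.82 − (+0.811))/0.0592 = 0.304.
The balanced reaction is 2 Cu+(aq) + Co(s) → 2 Cu(s) + Co2+(aq), so Q = [Co2+(aq)] / [Cu+(aq)]^2.
Solving for the unknown gives log [Cu+(aq)] = −0.340, so [Cu+(aq)] ≈ 0.46 M.

0.46 M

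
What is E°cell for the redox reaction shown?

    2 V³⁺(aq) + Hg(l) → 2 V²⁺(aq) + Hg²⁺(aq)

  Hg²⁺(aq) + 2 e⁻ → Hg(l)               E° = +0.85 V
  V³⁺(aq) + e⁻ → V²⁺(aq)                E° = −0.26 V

−1.11 V

In the reaction as written, V³⁺(aq) is reduced (cathode) and Hg²⁺(aq) is produced by oxidation at the anode.
E°cell = E°(cathode) − E°(anode) = −0.26 − (+0.85) = −1.11 V.
The negative E°cell means the reaction is non-spontaneous in the direction written.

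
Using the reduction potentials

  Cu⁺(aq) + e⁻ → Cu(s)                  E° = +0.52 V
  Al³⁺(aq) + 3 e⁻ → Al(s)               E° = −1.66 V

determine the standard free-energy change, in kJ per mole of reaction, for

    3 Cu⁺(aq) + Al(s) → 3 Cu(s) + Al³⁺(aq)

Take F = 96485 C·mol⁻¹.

−631 kJ/mol

In the reaction as written Cu⁺(aq) is reduced, so the Cu⁺/Cu couple is the cathode and Al³⁺/Al is the anode.
E°cell = +0.52 − (−1.66) = +2.18 V; balancing electrons gives n = 3.
ΔG° = −nFE°cell = −(3)(96485)(+2.18) J/mol = −631 kJ/mol.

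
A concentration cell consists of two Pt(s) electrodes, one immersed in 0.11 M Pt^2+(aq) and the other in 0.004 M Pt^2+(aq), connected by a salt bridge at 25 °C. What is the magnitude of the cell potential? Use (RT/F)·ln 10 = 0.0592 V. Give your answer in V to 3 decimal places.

For a concentration cell E°cell = 0, since both electrodes use the same couple.
The compartment with the higher Pt^2+(aq) concentration (0.11 M) acts as the cathode; ions are reduced there and produced at the dilute (0.004 M) anode.
With n = 2, Ecell = −(0.0592/2)·log([dilute]/[conc]) = −(0.0592/2)·log(0.004/0.11) = +0.043 V.

0.043 V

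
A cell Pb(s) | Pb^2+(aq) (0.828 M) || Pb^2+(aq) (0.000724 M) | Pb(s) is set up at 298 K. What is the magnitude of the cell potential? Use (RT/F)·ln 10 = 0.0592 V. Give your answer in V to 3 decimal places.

0.091 V

For a concentration cell E°cell = 0, since both electrodes use the same couple.
The compartment with the higher Pb^2+(aq) concentration (0.828 M) acts as the cathode; ions are reduced there and produced at the dilute (0.000724 M) anode.
With n = 2, Ecell = −(0.0592/2)·log([dilute]/[conc]) = −(0.0592/2)·log(0.000724/0.828) = +0.091 V.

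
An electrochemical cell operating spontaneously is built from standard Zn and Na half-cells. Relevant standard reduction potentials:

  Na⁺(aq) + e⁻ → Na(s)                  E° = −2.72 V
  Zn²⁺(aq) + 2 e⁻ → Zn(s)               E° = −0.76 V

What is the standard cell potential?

The Zn²⁺/Zn couple has the higher E°, so Zn ion is reduced (cathode) and Na is oxidized (anode).
E°cell = E°(cathode) − E°(anode) = −0.76 − (−2.72) = +1.96 V.

+1.96 V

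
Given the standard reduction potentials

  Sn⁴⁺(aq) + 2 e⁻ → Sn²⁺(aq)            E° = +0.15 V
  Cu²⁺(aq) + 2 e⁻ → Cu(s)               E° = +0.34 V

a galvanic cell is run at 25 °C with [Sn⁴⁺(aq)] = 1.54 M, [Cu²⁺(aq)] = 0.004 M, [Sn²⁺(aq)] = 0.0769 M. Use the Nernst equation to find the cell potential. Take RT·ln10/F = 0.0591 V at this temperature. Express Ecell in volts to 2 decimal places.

+0.08 V

Since E°(Cu²⁺/Cu) > E°(Sn⁴⁺/Sn²⁺), Cu²⁺/Cu serves as the cathode.
E°cell = +0.34 − (+0.15) = +0.19 V, with n = 2 electrons transferred.
Balancing gives Cu²⁺(aq) + Sn²⁺(aq) → Cu(s) + Sn⁴⁺(aq); hence Q = [Sn⁴⁺(aq)] / ([Cu²⁺(aq)]·[Sn²⁺(aq)]) = 5.01×10^3 (log Q = 3.700).
By the Nernst equation, E = +0.19 − (0.0591/2)·(3.700) = +0.08 V.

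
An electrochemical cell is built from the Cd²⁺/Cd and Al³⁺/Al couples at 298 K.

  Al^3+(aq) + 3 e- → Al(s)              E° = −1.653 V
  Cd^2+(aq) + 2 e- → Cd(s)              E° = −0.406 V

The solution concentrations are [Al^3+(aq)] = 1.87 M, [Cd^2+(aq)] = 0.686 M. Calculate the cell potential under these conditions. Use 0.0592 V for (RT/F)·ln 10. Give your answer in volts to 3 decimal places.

Since E°(Cd²⁺/Cd) > E°(Al³⁺/Al), Cd²⁺/Cd serves as the cathode.
E°cell = E°cat − E°an = −0.406 − (−1.653) = +1.247 V; n = 6.
The balanced reaction is 3 Cd^2+(aq) + 2 Al(s) → 3 Cd(s) + 2 Al^3+(aq), so Q = [Al^3+(aq)]^2 / [Cd^2+(aq)]^3 = 10.8 and log Q = 1.035.
By the Nernst equation, E = +1.247 − (0.0592/6)·(1.035) = +1.237 V.

+1.237 V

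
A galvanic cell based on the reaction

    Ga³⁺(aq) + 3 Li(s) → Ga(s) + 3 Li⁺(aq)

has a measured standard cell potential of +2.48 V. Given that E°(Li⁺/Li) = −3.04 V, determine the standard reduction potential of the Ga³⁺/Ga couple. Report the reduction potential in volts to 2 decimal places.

−0.56 V

In the reaction as written the Ga³⁺/Ga couple is reduced (cathode) and Li⁺/Li is oxidized (anode), so E°cell = E°(Ga³⁺/Ga) − E°(Li⁺/Li).
E°(Ga³⁺/Ga) = E°cell + E°(anode) = +2.48 + (−3.04) = −0.56 V.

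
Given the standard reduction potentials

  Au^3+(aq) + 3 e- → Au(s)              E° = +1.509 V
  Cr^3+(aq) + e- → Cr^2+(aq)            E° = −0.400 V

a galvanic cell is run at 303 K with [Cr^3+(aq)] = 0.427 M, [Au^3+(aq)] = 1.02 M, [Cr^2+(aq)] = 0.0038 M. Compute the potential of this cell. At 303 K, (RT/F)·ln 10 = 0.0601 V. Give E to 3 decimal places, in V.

+1.786 V

Au³⁺/Au is reduced (cathode, E° = +1.509 V) and Cr³⁺/Cr²⁺ is oxidized (anode).
The standard potential is +1.509 − (−0.400) = +1.909 V and the balanced reaction transfers n = 3 electrons.
Balancing gives Au^3+(aq) + 3 Cr^2+(aq) → Au(s) + 3 Cr^3+(aq); hence Q = [Cr^3+(aq)]^3 / ([Au^3+(aq)]·[Cr^2+(aq)]^3) = 1.39×10^6 (log Q = 6.143).
By the Nernst equation, E = +1.909 − (0.0601/3)·(6.143) = +1.786 V.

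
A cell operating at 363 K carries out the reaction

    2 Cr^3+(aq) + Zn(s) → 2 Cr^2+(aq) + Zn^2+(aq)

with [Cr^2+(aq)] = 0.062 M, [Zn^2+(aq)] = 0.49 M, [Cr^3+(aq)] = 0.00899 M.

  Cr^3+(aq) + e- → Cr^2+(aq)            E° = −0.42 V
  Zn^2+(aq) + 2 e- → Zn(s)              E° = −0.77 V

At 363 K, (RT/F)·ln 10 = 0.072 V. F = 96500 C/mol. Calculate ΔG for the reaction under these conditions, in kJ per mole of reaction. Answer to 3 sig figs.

−58.1 kJ/mol

The standard cell potential is −0.42 − (−0.77) = +0.35 V, with n = 2 electrons in the balanced equation.
Here Q = ([Cr^2+(aq)]^2·[Zn^2+(aq)]) / [Cr^3+(aq)]^2 = 23.3 (log Q = 1.367), giving E = +0.35 − (0.072/2)·(1.367) = +0.3008 V.
ΔG = −nFE = −(2)(96500)(+0.3008) J/mol = −58.1 kJ/mol.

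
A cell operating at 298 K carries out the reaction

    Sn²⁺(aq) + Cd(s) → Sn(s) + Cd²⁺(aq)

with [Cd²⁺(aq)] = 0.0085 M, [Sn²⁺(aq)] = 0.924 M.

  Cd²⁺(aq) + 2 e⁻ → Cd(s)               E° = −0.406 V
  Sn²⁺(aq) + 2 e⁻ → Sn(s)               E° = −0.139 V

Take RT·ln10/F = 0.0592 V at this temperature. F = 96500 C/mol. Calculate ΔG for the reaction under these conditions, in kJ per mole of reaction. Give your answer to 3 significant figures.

With Sn²⁺/Sn reduced at the cathode, E°cell = −0.139 − (−0.406) = +0.267 V and n = 2.
The reaction quotient is [Cd²⁺(aq)] / [Sn²⁺(aq)] = 0.0092; by Nernst, E = +0.267 − (0.0592/2)(−2.036) = +0.3273 V.
ΔG = −nFE = −(2)(96500)(+0.3273) J/mol = −63.2 kJ/mol.

−63.2 kJ/mol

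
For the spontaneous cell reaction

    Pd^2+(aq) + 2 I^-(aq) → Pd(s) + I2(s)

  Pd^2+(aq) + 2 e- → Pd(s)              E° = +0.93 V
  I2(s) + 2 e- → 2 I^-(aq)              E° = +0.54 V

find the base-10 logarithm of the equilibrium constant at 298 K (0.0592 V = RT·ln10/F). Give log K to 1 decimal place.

The Pd²⁺/Pd couple is reduced (cathode); E°cell = +0.93 − (+0.54) = +0.39 V with n = 2.
At equilibrium E = 0, so log K = nE°cell / 0.0592 = (2)(+0.39) / 0.0592 = 13.2.

log K = 13.2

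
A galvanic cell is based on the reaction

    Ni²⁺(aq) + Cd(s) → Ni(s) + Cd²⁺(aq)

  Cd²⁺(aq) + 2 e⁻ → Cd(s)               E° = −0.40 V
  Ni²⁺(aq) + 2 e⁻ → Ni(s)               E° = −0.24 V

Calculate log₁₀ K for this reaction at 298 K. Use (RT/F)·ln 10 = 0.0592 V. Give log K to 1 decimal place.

log K = 5.4

The Ni²⁺/Ni couple is reduced (cathode); E°cell = −0.24 − (−0.40) = +0.16 V with n = 2.
At equilibrium E = 0, so log K = nE°cell / 0.0592 = (2)(+0.16) / 0.0592 = 5.4.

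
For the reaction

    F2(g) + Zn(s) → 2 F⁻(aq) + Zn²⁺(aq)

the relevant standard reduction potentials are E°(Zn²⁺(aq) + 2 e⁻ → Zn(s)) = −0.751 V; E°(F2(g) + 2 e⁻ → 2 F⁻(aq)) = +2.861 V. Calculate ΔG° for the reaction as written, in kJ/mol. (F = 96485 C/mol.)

In the reaction as written F2(g) is reduced, so the F₂/F⁻ couple is the cathode and Zn²⁺/Zn is the anode.
E°cell = +2.861 − (−0.751) = +3.612 V; balancing electrons gives n = 2.
ΔG° = −nFE°cell = −(2)(96485)(+3.612) J/mol = −697 kJ/mol.

−697 kJ/mol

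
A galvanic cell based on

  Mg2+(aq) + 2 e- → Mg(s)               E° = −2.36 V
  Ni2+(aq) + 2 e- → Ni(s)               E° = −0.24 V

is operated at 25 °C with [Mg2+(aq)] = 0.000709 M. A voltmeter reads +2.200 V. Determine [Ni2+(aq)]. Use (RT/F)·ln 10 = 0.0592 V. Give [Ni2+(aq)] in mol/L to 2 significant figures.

0.36 M

With Ni²⁺/Ni at the cathode and Mg²⁺/Mg at the anode, E°cell = −0.24 − (−2.36) = +2.12 V (n = 2).
Since E = E° − (0.0592/n)·log Q, log Q = n(E° − E)/0.0592 = −2.703.
Balancing electrons gives Ni2+(aq) + Mg(s) → Ni(s) + Mg2+(aq); thus Q = [Mg2+(aq)] / [Ni2+(aq)].
Isolating [Ni2+(aq)] in Q = 10^{−2.703} yields log [Ni2+(aq)] = −0.446, i.e. 0.36 M.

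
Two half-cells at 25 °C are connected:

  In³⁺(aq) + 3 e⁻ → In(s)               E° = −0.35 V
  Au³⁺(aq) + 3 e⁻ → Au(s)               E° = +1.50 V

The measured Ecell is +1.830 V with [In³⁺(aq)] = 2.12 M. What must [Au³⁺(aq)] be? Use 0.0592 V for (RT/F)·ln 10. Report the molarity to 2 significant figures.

Au³⁺/Au is the cathode (higher E°); E°cell = +1.50 − (−0.35) = +1.85 V with n = 3.
Since E = E° − (0.0592/n)·log Q, log Q = n(E° − E)/0.0592 = 1.014.
The balanced reaction is Au³⁺(aq) + In(s) → Au(s) + In³⁺(aq), so Q = [In³⁺(aq)] / [Au³⁺(aq)].
Solving for the unknown gives log [Au³⁺(aq)] = −0.688, so [Au³⁺(aq)] ≈ 0.21 M.

0.21 M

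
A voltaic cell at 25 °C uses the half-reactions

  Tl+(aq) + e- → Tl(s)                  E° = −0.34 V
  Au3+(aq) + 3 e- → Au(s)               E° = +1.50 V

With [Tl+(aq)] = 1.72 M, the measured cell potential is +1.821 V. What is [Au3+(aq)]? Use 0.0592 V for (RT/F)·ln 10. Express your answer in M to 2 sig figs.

0.55 M

With Au³⁺/Au at the cathode and Tl⁺/Tl at the anode, E°cell = +1.50 − (−0.34) = +1.84 V (n = 3).
Rearranging E = E° − (0.0592/n)·log Q gives log Q = 3(+1.84 − (+1.821))/0.0592 = 0.963.
The balanced reaction is Au3+(aq) + 3 Tl(s) → Au(s) + 3 Tl+(aq), so Q = [Tl+(aq)]^3 / [Au3+(aq)].
Solving for the unknown gives log [Au3+(aq)] = −0.256, so [Au3+(aq)] ≈ 0.55 M.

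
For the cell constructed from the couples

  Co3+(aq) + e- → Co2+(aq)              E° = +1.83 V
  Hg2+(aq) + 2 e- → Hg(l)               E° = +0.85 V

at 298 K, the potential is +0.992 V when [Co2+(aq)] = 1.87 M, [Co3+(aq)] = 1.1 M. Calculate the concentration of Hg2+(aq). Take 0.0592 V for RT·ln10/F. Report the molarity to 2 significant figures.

0.14 M

The Co³⁺/Co²⁺ couple has the larger reduction potential, so it is the cathode: E°cell = +1.83 − (+0.85) = +0.98 V and n = 2.
Rearranging E = E° − (0.0592/n)·log Q gives log Q = 2(+0.98 − (+0.992))/0.0592 = −0.405.
For 2 Co3+(aq) + Hg(l) → 2 Co2+(aq) + Hg2+(aq), the reaction quotient is Q = ([Co2+(aq)]^2·[Hg2+(aq)]) / [Co3+(aq)]^2.
Substituting the known concentrations and solving, log [Hg2+(aq)] = −0.866 and [Hg2+(aq)] = 0.14 M.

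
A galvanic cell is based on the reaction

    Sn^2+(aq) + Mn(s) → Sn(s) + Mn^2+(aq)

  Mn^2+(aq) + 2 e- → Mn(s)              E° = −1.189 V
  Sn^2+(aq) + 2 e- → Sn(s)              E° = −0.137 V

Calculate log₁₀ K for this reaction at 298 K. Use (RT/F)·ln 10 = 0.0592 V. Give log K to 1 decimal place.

log K = 35.5

The Sn²⁺/Sn couple is reduced (cathode); E°cell = −0.137 − (−1.189) = +1.052 V with n = 2.
At equilibrium E = 0, so log K = nE°cell / 0.0592 = (2)(+1.052) / 0.0592 = 35.5.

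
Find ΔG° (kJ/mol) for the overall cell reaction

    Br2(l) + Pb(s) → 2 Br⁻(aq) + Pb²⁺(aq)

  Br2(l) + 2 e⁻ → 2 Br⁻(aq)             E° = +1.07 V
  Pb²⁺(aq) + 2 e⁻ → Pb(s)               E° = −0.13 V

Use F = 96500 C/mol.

In the reaction as written Br2(l) is reduced, so the Br₂/Br⁻ couple is the cathode and Pb²⁺/Pb is the anode.
E°cell = +1.07 − (−0.13) = +1.20 V; balancing electrons gives n = 2.
ΔG° = −nFE°cell = −(2)(96500)(+1.20) J/mol = −232 kJ/mol.

−232 kJ/mol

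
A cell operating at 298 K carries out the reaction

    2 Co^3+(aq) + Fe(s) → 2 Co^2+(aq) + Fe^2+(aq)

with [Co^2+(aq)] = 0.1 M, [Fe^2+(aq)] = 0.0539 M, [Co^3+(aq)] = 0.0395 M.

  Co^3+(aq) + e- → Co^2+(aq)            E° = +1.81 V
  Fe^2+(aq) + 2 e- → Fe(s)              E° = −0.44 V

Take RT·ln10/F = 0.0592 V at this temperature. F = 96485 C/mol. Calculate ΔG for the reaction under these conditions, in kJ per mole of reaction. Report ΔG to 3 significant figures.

E°cell = +1.81 − (−0.44) = +2.25 V; the balanced reaction transfers n = 2 electrons.
Here Q = ([Co^2+(aq)]^2·[Fe^2+(aq)]) / [Co^3+(aq)]^2 = 0.345 (log Q = −0.462), giving E = +2.25 − (0.0592/2)·(−0.462) = +2.2637 V.
ΔG = −nFE = −(2)(96485)(+2.2637) J/mol = −437 kJ/mol.

−437 kJ/mol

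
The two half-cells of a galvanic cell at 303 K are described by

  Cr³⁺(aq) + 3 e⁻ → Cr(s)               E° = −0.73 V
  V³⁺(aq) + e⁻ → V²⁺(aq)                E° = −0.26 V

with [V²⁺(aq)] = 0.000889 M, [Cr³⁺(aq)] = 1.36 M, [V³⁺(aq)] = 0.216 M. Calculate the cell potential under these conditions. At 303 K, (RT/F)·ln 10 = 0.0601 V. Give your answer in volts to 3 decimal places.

+0.611 V

Since E°(V³⁺/V²⁺) > E°(Cr³⁺/Cr), V³⁺/V²⁺ serves as the cathode.
E°cell = −0.26 − (−0.73) = +0.47 V, with n = 3 electrons transferred.
Balancing gives 3 V³⁺(aq) + Cr(s) → 3 V²⁺(aq) + Cr³⁺(aq); hence Q = ([V²⁺(aq)]^3·[Cr³⁺(aq)]) / [V³⁺(aq)]^3 = 9.48×10^−8 (log Q = −7.023).
By the Nernst equation, E = +0.47 − (0.0601/3)·(−7.023) = +0.611 V.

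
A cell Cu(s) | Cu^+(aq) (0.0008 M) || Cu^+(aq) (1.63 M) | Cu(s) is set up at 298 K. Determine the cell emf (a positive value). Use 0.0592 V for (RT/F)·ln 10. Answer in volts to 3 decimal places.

For a concentration cell E°cell = 0, since both electrodes use the same couple.
The compartment with the higher Cu^+(aq) concentration (1.63 M) acts as the cathode; ions are reduced there and produced at the dilute (0.0008 M) anode.
With n = 1, Ecell = −(0.0592/1)·log([dilute]/[conc]) = −(0.0592/1)·log(0.0008/1.63) = +0.196 V.

0.196 V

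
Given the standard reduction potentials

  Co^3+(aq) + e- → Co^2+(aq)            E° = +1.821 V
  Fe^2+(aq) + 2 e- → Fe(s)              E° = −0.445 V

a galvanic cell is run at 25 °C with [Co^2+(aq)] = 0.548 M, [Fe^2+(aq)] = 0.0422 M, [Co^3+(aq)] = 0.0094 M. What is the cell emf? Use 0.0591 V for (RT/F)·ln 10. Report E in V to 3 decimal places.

+2.202 V

The Co³⁺/Co²⁺ couple has the more positive E°, so it is the cathode; Fe²⁺/Fe is the anode.
E°cell = E°cat − E°an = +1.821 − (−0.445) = +2.266 V; n = 2.
Balancing gives 2 Co^3+(aq) + Fe(s) → 2 Co^2+(aq) + Fe^2+(aq); hence Q = ([Co^2+(aq)]^2·[Fe^2+(aq)]) / [Co^3+(aq)]^2 = 143 (log Q = 2.157).
By the Nernst equation, E = +2.266 − (0.0591/2)·(2.157) = +2.202 V.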